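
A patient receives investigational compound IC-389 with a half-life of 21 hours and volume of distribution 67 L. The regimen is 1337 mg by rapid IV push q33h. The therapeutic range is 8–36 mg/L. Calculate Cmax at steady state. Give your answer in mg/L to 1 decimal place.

30.1 mg/L

τ/t½ = 33/21 ≈ 1.5714, so fraction remaining f = (1/2)^(33/21) ≈ 0.3365.
Accumulation ratio R = 1/(1 − f) ≈ 1/0.6635 ≈ 1.5072.
Single-dose peak C₀ = D/Vd = 1337/67 ≈ 19.955 mg/L.
Steady-state peak Cmax,ss = C₀·R ≈ 19.955 × 1.5072 ≈ 30.076 mg/L.
Peak 30.1 mg/L vs MTC 36 mg/L: below toxic threshold.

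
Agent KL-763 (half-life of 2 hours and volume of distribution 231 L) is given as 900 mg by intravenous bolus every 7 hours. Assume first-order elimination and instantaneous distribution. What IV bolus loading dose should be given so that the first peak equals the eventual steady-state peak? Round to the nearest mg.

987 mg

f = (1/2)^(7/2) ≈ 0.088388; accumulation ratio R = 1/(1−f) ≈ 1.09696.
Loading dose to hit Cmax,ss on first dose: D_load = D_maint·R ≈ 900 × 1.09696 ≈ 987.26 mg.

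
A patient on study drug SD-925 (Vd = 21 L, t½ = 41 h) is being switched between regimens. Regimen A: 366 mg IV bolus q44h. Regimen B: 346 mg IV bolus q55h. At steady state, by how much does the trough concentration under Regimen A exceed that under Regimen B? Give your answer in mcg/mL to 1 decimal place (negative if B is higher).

Regimen A: f = (1/2)^(44/41) ≈ 0.4753; Cmin,ss = (366/21)·f/(1−f) ≈ 15.788 mcg/mL.
Regimen B: f = (1/2)^(55/41) ≈ 0.3946; Cmin,ss = (346/21)·f/(1−f) ≈ 10.739 mcg/mL.
Difference ≈ 15.788 − 10.739 ≈ 5.049 mcg/mL.

5.0 mcg/mL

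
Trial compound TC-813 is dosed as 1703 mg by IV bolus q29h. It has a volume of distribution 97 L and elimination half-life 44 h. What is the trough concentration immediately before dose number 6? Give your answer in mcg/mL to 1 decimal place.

f = (1/2)^(τ/t½) = (1/2)^(29/44) ≈ 0.6333.
C₀ = D/Vd = 1703/97 ≈ 17.557 mcg/mL.
Before the 6th dose, 5 doses have been given. Superposition: Cmin = C₀·(f + f² + … + f^5).
≈ 17.557 × (0.6333 + 0.4011 + 0.2540 + 0.1609 + 0.1019) ≈ 17.557 × 1.5512 ≈ 27.234 mcg/mL.

27.2 mcg/mL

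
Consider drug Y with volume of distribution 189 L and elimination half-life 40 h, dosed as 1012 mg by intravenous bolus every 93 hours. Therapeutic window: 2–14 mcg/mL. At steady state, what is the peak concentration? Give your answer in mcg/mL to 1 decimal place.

k = ln2/t½ = ln2/40 ≈ 0.017329 h⁻¹; fraction remaining f = e^(−kτ) = e^(−0.017329×93) ≈ 0.1996.
At steady state, accumulation factor R = 1/(1 − e^(−kτ)) ≈ 1.2494.
Each bolus raises the concentration by D/Vd = 1012/189 ≈ 5.354 mcg/mL.
Steady-state peak Cmax,ss = C₀·R ≈ 5.354 × 1.2494 ≈ 6.689 mcg/mL.
Peak 6.7 mcg/mL vs MTC 14 mcg/mL: below toxic threshold.

6.7 mcg/mL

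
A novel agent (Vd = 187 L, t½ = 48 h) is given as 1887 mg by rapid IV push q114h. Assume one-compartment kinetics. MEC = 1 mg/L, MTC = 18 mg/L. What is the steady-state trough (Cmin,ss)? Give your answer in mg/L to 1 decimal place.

2.4 mg/L

k = ln2/t½ = ln2/48 ≈ 0.014441 h⁻¹; fraction remaining f = e^(−kτ) = e^(−0.014441×114) ≈ 0.1928.
At steady state, accumulation factor R = 1/(1 − e^(−kτ)) ≈ 1.2389.
Each bolus raises the concentration by D/Vd = 1887/187 ≈ 10.091 mg/L.
Steady-state peak Cmax,ss = C₀·R ≈ 10.091 × 1.2389 ≈ 12.502 mg/L.
One interval later, Cmin,ss = Cmax,ss·e^(−kτ) ≈ 12.502 × 0.1928 ≈ 2.410 mg/L.
Trough 2.4 mg/L vs MEC 1 mg/L: adequate.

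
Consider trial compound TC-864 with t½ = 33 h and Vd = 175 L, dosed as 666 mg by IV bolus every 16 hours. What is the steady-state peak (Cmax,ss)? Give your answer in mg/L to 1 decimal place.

13.3 mg/L

k = ln2/t½ = ln2/33 ≈ 0.021004 h⁻¹; fraction remaining f = e^(−kτ) = e^(−0.021004×16) ≈ 0.7146.
At steady state, accumulation factor R = 1/(1 − e^(−kτ)) ≈ 3.5039.
Each bolus raises the concentration by D/Vd = 666/175 ≈ 3.806 mg/L.
Steady-state peak Cmax,ss = C₀·R ≈ 3.806 × 3.5039 ≈ 13.336 mg/L.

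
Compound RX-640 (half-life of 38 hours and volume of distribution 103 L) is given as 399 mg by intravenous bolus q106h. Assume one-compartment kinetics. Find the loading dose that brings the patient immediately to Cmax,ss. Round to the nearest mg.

f = (1/2)^(106/38) ≈ 0.144639; accumulation ratio R = 1/(1−f) ≈ 1.16910.
Loading dose to hit Cmax,ss on first dose: D_load = D_maint·R ≈ 399 × 1.16910 ≈ 466.47 mg.

466 mg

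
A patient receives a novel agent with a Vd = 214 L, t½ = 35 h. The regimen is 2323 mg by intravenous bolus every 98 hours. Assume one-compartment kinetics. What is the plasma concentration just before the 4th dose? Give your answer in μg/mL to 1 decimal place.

f = (1/2)^(τ/t½) = (1/2)^(98/35) ≈ 0.1436.
C₀ = D/Vd = 2323/214 ≈ 10.855 μg/mL.
Before the 4th dose, 3 doses have been given. Superposition: Cmin = C₀·(f + f² + … + f^3).
≈ 10.855 × (0.1436 + 0.0206 + 0.0030) ≈ 10.855 × 0.1672 ≈ 1.815 μg/mL.

1.8 μg/mL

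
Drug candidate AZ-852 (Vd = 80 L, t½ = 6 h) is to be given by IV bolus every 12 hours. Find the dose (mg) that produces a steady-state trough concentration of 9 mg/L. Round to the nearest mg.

τ/t½ = 12/6 ≈ 2, so f = (1/2)^(12/6) ≈ 0.250000.
Cmin,ss = (D/Vd)·f/(1−f), so D = Cmin,ss·Vd·(1−f)/f.
D = 9 × 80 × (1−f)/f ≈ 9 × 80 × 3.00000 ≈ 2160.00 mg.

2160 mg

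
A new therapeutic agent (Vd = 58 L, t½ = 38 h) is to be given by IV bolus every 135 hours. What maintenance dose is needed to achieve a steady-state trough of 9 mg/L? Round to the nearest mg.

τ/t½ = 135/38 ≈ 3.5526, so f = (1/2)^(135/38) ≈ 0.085222.
Cmin,ss = (D/Vd)·f/(1−f), so D = Cmin,ss·Vd·(1−f)/f.
D = 9 × 58 × (1−f)/f ≈ 9 × 58 × 10.73406 ≈ 5603.18 mg.

5603 mg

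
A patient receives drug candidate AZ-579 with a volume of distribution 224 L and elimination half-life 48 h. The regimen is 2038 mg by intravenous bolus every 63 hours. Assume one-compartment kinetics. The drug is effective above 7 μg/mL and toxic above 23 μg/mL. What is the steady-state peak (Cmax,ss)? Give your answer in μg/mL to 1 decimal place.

15.2 μg/mL

Over one 63-h interval, 63/48 ≈ 1.3125 half-lives elapse, leaving f ≈ 0.4026 of each dose.
At steady state, accumulation factor R = 1/(1 − e^(−kτ)) ≈ 1.6739.
Single-dose peak C₀ = D/Vd = 2038/224 ≈ 9.098 μg/mL.
Cmax,ss = C₀/(1 − f) ≈ 9.098/0.5974 ≈ 15.229 μg/mL.
Peak 15.2 μg/mL vs MTC 23 μg/mL: below toxic threshold.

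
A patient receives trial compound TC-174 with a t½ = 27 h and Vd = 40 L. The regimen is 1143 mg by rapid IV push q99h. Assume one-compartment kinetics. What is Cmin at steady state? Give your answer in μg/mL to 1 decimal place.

2.4 μg/mL

Over one 99-h interval, 99/27 ≈ 3.6667 half-lives elapse, leaving f ≈ 0.0787 of each dose.
Each bolus raises the concentration by D/Vd = 1143/40 ≈ 28.575 μg/mL.
Steady-state trough Cmin,ss = C₀·f/(1−f) ≈ 28.575 × 0.0787/0.9213 ≈ 2.441 μg/mL.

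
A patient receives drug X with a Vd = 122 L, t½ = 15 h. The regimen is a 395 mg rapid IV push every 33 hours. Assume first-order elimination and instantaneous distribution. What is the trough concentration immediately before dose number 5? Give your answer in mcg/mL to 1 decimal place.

0.9 mcg/mL

f = (1/2)^(τ/t½) = (1/2)^(33/15) ≈ 0.2176.
C₀ = D/Vd = 395/122 ≈ 3.238 mcg/mL.
Before the 5th dose, 4 doses have been given. Superposition: Cmin = C₀·(f + f² + … + f^4).
≈ 3.238 × (0.2176 + 0.0473 + 0.0103 + 0.0022) ≈ 3.238 × 0.2774 ≈ 0.898 mcg/mL.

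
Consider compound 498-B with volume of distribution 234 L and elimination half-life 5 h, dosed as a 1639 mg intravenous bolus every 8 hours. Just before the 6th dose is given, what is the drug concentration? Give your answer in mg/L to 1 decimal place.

f = (1/2)^(τ/t½) = (1/2)^(8/5) ≈ 0.3299.
C₀ = D/Vd = 1639/234 ≈ 7.004 mg/L.
Before the 6th dose, 5 doses have been given. Superposition: Cmin = C₀·(f + f² + … + f^5).
≈ 7.004 × (0.3299 + 0.1088 + 0.0359 + 0.0118 + 0.0039) ≈ 7.004 × 0.4903 ≈ 3.434 mg/L.

3.4 mg/L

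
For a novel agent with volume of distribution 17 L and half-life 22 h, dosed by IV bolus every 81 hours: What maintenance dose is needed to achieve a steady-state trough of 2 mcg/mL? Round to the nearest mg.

402 mg

τ/t½ = 81/22 ≈ 3.6818, so f = (1/2)^(81/22) ≈ 0.077922.
Cmin,ss = (D/Vd)·f/(1−f), so D = Cmin,ss·Vd·(1−f)/f.
D = 2 × 17 × (1−f)/f ≈ 2 × 17 × 11.83335 ≈ 402.33 mg.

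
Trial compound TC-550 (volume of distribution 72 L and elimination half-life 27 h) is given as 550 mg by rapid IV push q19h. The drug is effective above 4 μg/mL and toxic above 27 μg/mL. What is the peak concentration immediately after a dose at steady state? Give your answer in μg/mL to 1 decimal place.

k = ln2/t½ = ln2/27 ≈ 0.025672 h⁻¹; fraction remaining f = e^(−kτ) = e^(−0.025672×19) ≈ 0.6140.
At steady state, accumulation factor R = 1/(1 − e^(−kτ)) ≈ 2.5907.
Each bolus raises the concentration by D/Vd = 550/72 ≈ 7.639 μg/mL.
Steady-state peak Cmax,ss = C₀·R ≈ 7.639 × 2.5907 ≈ 19.790 μg/mL.
Peak 19.8 μg/mL vs MTC 27 μg/mL: below toxic threshold.

19.8 μg/mL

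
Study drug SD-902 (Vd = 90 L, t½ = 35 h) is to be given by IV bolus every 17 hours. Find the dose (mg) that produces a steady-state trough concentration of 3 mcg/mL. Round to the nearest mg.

108 mg

τ/t½ = 17/35 ≈ 0.48571, so f = (1/2)^(17/35) ≈ 0.714143.
Cmin,ss = (D/Vd)·f/(1−f), so D = Cmin,ss·Vd·(1−f)/f.
D = 3 × 90 × (1−f)/f ≈ 3 × 90 × 0.40028 ≈ 108.08 mg.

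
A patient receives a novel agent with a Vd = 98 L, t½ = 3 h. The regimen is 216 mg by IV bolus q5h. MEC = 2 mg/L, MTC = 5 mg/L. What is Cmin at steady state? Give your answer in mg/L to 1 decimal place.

Over one 5-h interval, 5/3 ≈ 1.6667 half-lives elapse, leaving f ≈ 0.3150 of each dose.
At steady state, accumulation factor R = 1/(1 − e^(−kτ)) ≈ 1.4599.
Single-dose peak C₀ = D/Vd = 216/98 ≈ 2.204 mg/L.
Steady-state peak Cmax,ss = C₀·R ≈ 2.204 × 1.4599 ≈ 3.218 mg/L.
Steady-state trough Cmin,ss = Cmax,ss·f ≈ 3.218 × 0.3150 ≈ 1.014 mg/L.
Trough 1.0 mg/L vs MEC 2 mg/L: subtherapeutic.

1.0 mg/L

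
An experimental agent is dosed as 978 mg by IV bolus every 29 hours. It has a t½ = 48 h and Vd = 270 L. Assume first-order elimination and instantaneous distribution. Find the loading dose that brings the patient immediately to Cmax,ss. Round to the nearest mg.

2858 mg

f = (1/2)^(29/48) ≈ 0.657851; accumulation ratio R = 1/(1−f) ≈ 2.92270.
Loading dose to hit Cmax,ss on first dose: D_load = D_maint·R ≈ 978 × 2.92270 ≈ 2858.40 mg.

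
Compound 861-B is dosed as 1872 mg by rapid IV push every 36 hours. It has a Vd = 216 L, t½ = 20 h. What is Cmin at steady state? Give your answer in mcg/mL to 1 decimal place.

Over one 36-h interval, 36/20 ≈ 1.8 half-lives elapse, leaving f ≈ 0.2872 of each dose.
Accumulation ratio R = 1/(1 − f) ≈ 1/0.7128 ≈ 1.4029.
Each bolus raises the concentration by D/Vd = 1872/216 ≈ 8.667 mcg/mL.
Steady-state peak Cmax,ss = C₀·R ≈ 8.667 × 1.4029 ≈ 12.159 mcg/mL.
Steady-state trough Cmin,ss = Cmax,ss·f ≈ 12.159 × 0.2872 ≈ 3.492 mcg/mL.

3.5 mcg/mL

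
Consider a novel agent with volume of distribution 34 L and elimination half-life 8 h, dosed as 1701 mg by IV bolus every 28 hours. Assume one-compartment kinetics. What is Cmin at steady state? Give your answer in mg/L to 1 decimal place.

4.9 mg/L

k = ln2/t½ = ln2/8 ≈ 0.086643 h⁻¹; fraction remaining f = e^(−kτ) = e^(−0.086643×28) ≈ 0.0884.
Accumulation ratio R = 1/(1 − f) ≈ 1/0.9116 ≈ 1.0970.
Each bolus raises the concentration by D/Vd = 1701/34 ≈ 50.029 mg/L.
Steady-state peak Cmax,ss = C₀·R ≈ 50.029 × 1.0970 ≈ 54.882 mg/L.
One interval later, Cmin,ss = Cmax,ss·e^(−kτ) ≈ 54.882 × 0.0884 ≈ 4.852 mg/L.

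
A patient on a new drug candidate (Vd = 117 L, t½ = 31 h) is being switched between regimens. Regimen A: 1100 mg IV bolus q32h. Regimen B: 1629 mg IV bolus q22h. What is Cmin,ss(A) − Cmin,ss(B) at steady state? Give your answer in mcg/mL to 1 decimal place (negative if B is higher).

-12.9 mcg/mL

Regimen A: f = (1/2)^(32/31) ≈ 0.4889; Cmin,ss = (1100/117)·f/(1−f) ≈ 8.993 mcg/mL.
Regimen B: f = (1/2)^(22/31) ≈ 0.6115; Cmin,ss = (1629/117)·f/(1−f) ≈ 21.915 mcg/mL.
Difference ≈ 8.993 − 21.915 ≈ -12.922 mcg/mL.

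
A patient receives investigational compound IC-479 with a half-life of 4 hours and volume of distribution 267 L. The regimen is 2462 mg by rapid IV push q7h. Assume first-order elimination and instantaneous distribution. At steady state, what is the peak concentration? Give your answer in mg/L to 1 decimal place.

13.1 mg/L

k = ln2/t½ = ln2/4 ≈ 0.173287 h⁻¹; fraction remaining f = e^(−kτ) = e^(−0.173287×7) ≈ 0.2973.
At steady state, accumulation factor R = 1/(1 − e^(−kτ)) ≈ 1.4231.
Each bolus raises the concentration by D/Vd = 2462/267 ≈ 9.221 mg/L.
Steady-state peak Cmax,ss = C₀·R ≈ 9.221 × 1.4231 ≈ 13.122 mg/L.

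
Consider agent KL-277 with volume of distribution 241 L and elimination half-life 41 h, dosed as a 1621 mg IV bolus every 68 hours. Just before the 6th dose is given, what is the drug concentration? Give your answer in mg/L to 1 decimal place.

3.1 mg/L

f = (1/2)^(τ/t½) = (1/2)^(68/41) ≈ 0.3168.
C₀ = D/Vd = 1621/241 ≈ 6.726 mg/L.
Before the 6th dose, 5 doses have been given. Superposition: Cmin = C₀·(f + f² + … + f^5).
≈ 6.726 × (0.3168 + 0.1004 + 0.0318 + 0.0101 + 0.0032) ≈ 6.726 × 0.4623 ≈ 3.109 mg/L.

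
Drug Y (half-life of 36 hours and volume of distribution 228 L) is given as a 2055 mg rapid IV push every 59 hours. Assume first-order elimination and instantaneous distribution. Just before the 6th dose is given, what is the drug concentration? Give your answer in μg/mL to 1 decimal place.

4.2 μg/mL

f = (1/2)^(τ/t½) = (1/2)^(59/36) ≈ 0.3211.
C₀ = D/Vd = 2055/228 ≈ 9.013 μg/mL.
Before the 6th dose, 5 doses have been given. Superposition: Cmin = C₀·(f + f² + … + f^5).
≈ 9.013 × (0.3211 + 0.1031 + 0.0331 + 0.0106 + 0.0034) ≈ 9.013 × 0.4713 ≈ 4.248 μg/mL.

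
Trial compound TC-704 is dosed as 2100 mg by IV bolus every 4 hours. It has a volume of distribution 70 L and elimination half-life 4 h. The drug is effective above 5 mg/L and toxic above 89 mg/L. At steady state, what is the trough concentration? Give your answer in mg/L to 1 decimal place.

The dosing interval is 1 half-life, so f = 2^(−1) = 0.5.
At steady state, R = 1/(1 − 0.5) = 2/1.
Single-dose peak C₀ = D/Vd = 2100/70 = 30 mg/L.
Steady-state peak Cmax,ss = C₀·R = 30 × 2/1 ≈ 60.000 mg/L.
Steady-state trough Cmin,ss = Cmax,ss·f ≈ 60.000 × 0.5 ≈ 30.000 mg/L.
Trough 30.0 mg/L vs MEC 5 mg/L: adequate.

30.0 mg/L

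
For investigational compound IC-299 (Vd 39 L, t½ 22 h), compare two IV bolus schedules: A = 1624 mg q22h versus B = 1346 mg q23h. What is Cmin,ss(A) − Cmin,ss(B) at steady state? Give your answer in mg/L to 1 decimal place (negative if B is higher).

9.2 mg/L

Regimen A: f = (1/2)^(22/22) ≈ 0.5000; Cmin,ss = (1624/39)·f/(1−f) ≈ 41.641 mg/L.
Regimen B: f = (1/2)^(23/22) ≈ 0.4845; Cmin,ss = (1346/39)·f/(1−f) ≈ 32.437 mg/L.
Difference ≈ 41.641 − 32.437 ≈ 9.204 mg/L.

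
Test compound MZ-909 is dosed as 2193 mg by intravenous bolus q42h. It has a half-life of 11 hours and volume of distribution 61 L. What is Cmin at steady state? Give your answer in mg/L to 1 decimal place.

2.7 mg/L

Over one 42-h interval, 42/11 ≈ 3.8182 half-lives elapse, leaving f ≈ 0.0709 of each dose.
Single-dose peak C₀ = D/Vd = 2193/61 ≈ 35.951 mg/L.
Steady-state trough Cmin,ss = C₀·f/(1−f) ≈ 35.951 × 0.0709/0.9291 ≈ 2.743 mg/L.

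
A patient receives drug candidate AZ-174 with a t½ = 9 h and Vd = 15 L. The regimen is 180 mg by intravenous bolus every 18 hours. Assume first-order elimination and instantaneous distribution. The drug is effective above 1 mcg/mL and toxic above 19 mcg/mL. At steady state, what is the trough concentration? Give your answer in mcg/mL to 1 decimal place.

4.0 mcg/mL

The dosing interval is 2 half-lives, so f = 2^(−2) = 0.25.
At steady state, R = 1/(1 − 0.25) = 4/3.
Single-dose peak C₀ = D/Vd = 180/15 = 12 mcg/mL.
Steady-state peak Cmax,ss = C₀·R = 12 × 4/3 ≈ 16.000 mcg/mL.
Steady-state trough Cmin,ss = Cmax,ss·f ≈ 16.000 × 0.25 ≈ 4.000 mcg/mL.
Trough 4.0 mcg/mL vs MEC 1 mcg/mL: adequate.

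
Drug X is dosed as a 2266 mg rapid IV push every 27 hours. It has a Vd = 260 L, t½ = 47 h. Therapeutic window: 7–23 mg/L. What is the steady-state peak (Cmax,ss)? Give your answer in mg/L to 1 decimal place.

Over one 27-h interval, 27/47 ≈ 0.57447 half-lives elapse, leaving f ≈ 0.6715 of each dose.
At steady state, accumulation factor R = 1/(1 − e^(−kτ)) ≈ 3.0441.
Single-dose peak C₀ = D/Vd = 2266/260 ≈ 8.715 mg/L.
Steady-state peak Cmax,ss = C₀·R ≈ 8.715 × 3.0441 ≈ 26.529 mg/L.
Peak 26.5 mg/L vs MTC 23 mg/L: exceeds toxic threshold.

26.5 mg/L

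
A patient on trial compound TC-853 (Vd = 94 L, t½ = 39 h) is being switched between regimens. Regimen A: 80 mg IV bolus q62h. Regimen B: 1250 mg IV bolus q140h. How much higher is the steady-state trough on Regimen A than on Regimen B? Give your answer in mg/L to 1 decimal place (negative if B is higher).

Regimen A: f = (1/2)^(62/39) ≈ 0.3322; Cmin,ss = (80/94)·f/(1−f) ≈ 0.423 mg/L.
Regimen B: f = (1/2)^(140/39) ≈ 0.0831; Cmin,ss = (1250/94)·f/(1−f) ≈ 1.205 mg/L.
Difference ≈ 0.423 − 1.205 ≈ -0.782 mg/L.

-0.8 mg/L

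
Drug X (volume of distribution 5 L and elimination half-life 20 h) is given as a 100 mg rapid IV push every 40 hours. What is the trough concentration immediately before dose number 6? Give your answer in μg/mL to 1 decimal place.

6.7 μg/mL

f = (1/2)^(τ/t½) = (1/2)^(40/20) ≈ 0.2500.
C₀ = D/Vd = 100/5 ≈ 20.000 μg/mL.
Before the 6th dose, 5 doses have been given. Superposition: Cmin = C₀·(f + f² + … + f^5).
≈ 20.000 × (0.2500 + 0.0625 + 0.0156 + 0.0039 + 0.0010) ≈ 20.000 × 0.3330 ≈ 6.660 μg/mL.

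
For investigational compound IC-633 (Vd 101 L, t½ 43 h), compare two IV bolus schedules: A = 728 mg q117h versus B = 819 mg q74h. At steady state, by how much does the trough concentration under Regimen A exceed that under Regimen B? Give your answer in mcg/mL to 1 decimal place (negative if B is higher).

-2.2 mcg/mL

Regimen A: f = (1/2)^(117/43) ≈ 0.1517; Cmin,ss = (728/101)·f/(1−f) ≈ 1.289 mcg/mL.
Regimen B: f = (1/2)^(74/43) ≈ 0.3034; Cmin,ss = (819/101)·f/(1−f) ≈ 3.532 mcg/mL.
Difference ≈ 1.289 − 3.532 ≈ -2.243 mcg/mL.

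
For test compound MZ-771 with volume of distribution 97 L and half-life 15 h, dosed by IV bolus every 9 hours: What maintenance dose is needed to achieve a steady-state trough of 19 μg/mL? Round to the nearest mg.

τ/t½ = 9/15 ≈ 0.6, so f = (1/2)^(9/15) ≈ 0.659754.
Cmin,ss = (D/Vd)·f/(1−f), so D = Cmin,ss·Vd·(1−f)/f.
D = 19 × 97 × (1−f)/f ≈ 19 × 97 × 0.51572 ≈ 950.47 mg.

950 mg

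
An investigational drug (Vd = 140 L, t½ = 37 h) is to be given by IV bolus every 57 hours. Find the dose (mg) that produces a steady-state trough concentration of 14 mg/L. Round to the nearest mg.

τ/t½ = 57/37 ≈ 1.5405, so f = (1/2)^(57/37) ≈ 0.343757.
Cmin,ss = (D/Vd)·f/(1−f), so D = Cmin,ss·Vd·(1−f)/f.
D = 14 × 140 × (1−f)/f ≈ 14 × 140 × 1.90903 ≈ 3741.70 mg.

3742 mg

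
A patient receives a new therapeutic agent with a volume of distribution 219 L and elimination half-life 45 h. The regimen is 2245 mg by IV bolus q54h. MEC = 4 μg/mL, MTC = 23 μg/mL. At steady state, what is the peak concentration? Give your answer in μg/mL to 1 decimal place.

18.2 μg/mL

k = ln2/t½ = ln2/45 ≈ 0.015403 h⁻¹; fraction remaining f = e^(−kτ) = e^(−0.015403×54) ≈ 0.4353.
Accumulation ratio R = 1/(1 − f) ≈ 1/0.5647 ≈ 1.7709.
Single-dose peak C₀ = D/Vd = 2245/219 ≈ 10.251 μg/mL.
Steady-state peak Cmax,ss = C₀·R ≈ 10.251 × 1.7709 ≈ 18.153 μg/mL.
Peak 18.2 μg/mL vs MTC 23 μg/mL: below toxic threshold.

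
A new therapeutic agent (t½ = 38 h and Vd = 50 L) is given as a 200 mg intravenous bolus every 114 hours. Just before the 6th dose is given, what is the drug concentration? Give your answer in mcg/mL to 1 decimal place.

f = (1/2)^(τ/t½) = (1/2)^(114/38) ≈ 0.1250.
C₀ = D/Vd = 200/50 ≈ 4.000 mcg/mL.
Before the 6th dose, 5 doses have been given. Superposition: Cmin = C₀·(f + f² + … + f^5).
≈ 4.000 × (0.1250 + 0.0156 + 0.0020 + 0.0002 + 0.0000) ≈ 4.000 × 0.1428 ≈ 0.571 mcg/mL.

0.6 mcg/mL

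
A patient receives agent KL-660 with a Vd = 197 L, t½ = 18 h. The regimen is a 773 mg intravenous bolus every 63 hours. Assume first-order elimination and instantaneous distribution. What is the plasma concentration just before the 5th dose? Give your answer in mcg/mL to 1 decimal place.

f = (1/2)^(τ/t½) = (1/2)^(63/18) ≈ 0.0884.
C₀ = D/Vd = 773/197 ≈ 3.924 mcg/mL.
Before the 5th dose, 4 doses have been given. Superposition: Cmin = C₀·(f + f² + … + f^4).
≈ 3.924 × (0.0884 + 0.0078 + 0.0007 + 0.0001) ≈ 3.924 × 0.0970 ≈ 0.381 mcg/mL.

0.4 mcg/mL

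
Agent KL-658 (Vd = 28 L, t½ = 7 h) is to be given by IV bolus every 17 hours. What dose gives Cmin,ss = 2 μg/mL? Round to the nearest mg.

τ/t½ = 17/7 ≈ 2.4286, so f = (1/2)^(17/7) ≈ 0.185749.
Cmin,ss = (D/Vd)·f/(1−f), so D = Cmin,ss·Vd·(1−f)/f.
D = 2 × 28 × (1−f)/f ≈ 2 × 28 × 4.38361 ≈ 245.48 mg.

245 mg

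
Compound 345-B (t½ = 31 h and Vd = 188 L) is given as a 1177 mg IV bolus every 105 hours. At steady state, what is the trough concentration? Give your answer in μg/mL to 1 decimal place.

0.7 μg/mL

k = ln2/t½ = ln2/31 ≈ 0.022360 h⁻¹; fraction remaining f = e^(−kτ) = e^(−0.022360×105) ≈ 0.0956.
Each bolus raises the concentration by D/Vd = 1177/188 ≈ 6.261 μg/mL.
Steady-state trough Cmin,ss = C₀·f/(1−f) ≈ 6.261 × 0.0956/0.9044 ≈ 0.662 μg/mL.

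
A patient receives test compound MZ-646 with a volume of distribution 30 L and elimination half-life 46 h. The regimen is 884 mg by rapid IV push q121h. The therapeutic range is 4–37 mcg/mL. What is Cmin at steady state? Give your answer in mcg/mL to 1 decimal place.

Over one 121-h interval, 121/46 ≈ 2.6304 half-lives elapse, leaving f ≈ 0.1615 of each dose.
Single-dose peak C₀ = D/Vd = 884/30 ≈ 29.467 mcg/mL.
Steady-state trough Cmin,ss = C₀·f/(1−f) ≈ 29.467 × 0.1615/0.8385 ≈ 5.676 mcg/mL.
Trough 5.7 mcg/mL vs MEC 4 mcg/mL: adequate.

5.7 mcg/mL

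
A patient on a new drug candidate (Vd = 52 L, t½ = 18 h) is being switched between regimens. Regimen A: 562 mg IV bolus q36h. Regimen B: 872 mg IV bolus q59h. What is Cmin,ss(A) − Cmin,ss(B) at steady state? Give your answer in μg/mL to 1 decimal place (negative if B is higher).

1.7 μg/mL

Regimen A: f = (1/2)^(36/18) ≈ 0.2500; Cmin,ss = (562/52)·f/(1−f) ≈ 3.603 μg/mL.
Regimen B: f = (1/2)^(59/18) ≈ 0.1031; Cmin,ss = (872/52)·f/(1−f) ≈ 1.928 μg/mL.
Difference ≈ 3.603 − 1.928 ≈ 1.675 μg/mL.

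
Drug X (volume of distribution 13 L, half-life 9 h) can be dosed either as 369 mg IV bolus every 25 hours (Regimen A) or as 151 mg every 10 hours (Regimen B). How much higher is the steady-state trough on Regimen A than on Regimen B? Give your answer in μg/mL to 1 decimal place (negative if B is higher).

Regimen A: f = (1/2)^(25/9) ≈ 0.1458; Cmin,ss = (369/13)·f/(1−f) ≈ 4.845 μg/mL.
Regimen B: f = (1/2)^(10/9) ≈ 0.4629; Cmin,ss = (151/13)·f/(1−f) ≈ 10.011 μg/mL.
Difference ≈ 4.845 − 10.011 ≈ -5.166 μg/mL.

-5.2 μg/mL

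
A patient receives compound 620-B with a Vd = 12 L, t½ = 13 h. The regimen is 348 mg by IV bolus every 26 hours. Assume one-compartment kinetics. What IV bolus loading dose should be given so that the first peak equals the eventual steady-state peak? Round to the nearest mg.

f = (1/2)^(26/13) ≈ 0.250000; accumulation ratio R = 1/(1−f) ≈ 1.33333.
Loading dose to hit Cmax,ss on first dose: D_load = D_maint·R ≈ 348 × 1.33333 ≈ 464.00 mg.

464 mg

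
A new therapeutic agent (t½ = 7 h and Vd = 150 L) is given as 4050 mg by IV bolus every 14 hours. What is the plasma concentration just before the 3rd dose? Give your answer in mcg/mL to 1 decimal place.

f = (1/2)^(τ/t½) = (1/2)^(14/7) ≈ 0.2500.
C₀ = D/Vd = 4050/150 ≈ 27.000 mcg/mL.
Before the 3rd dose, 2 doses have been given. Superposition: Cmin = C₀·(f + f²).
≈ 27.000 × (0.2500 + 0.0625) ≈ 27.000 × 0.3125 ≈ 8.438 mcg/mL.

8.4 mcg/mL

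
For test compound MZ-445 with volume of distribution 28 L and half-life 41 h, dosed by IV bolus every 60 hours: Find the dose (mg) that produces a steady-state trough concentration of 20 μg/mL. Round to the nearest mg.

τ/t½ = 60/41 ≈ 1.4634, so f = (1/2)^(60/41) ≈ 0.362634.
Cmin,ss = (D/Vd)·f/(1−f), so D = Cmin,ss·Vd·(1−f)/f.
D = 20 × 28 × (1−f)/f ≈ 20 × 28 × 1.75760 ≈ 984.26 mg.

984 mg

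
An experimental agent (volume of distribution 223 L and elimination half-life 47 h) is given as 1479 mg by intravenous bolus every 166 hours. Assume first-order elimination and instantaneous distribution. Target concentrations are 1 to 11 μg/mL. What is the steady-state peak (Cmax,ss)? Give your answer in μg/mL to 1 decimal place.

7.3 μg/mL

τ/t½ = 166/47 ≈ 3.5319, so fraction remaining f = (1/2)^(166/47) ≈ 0.0865.
Accumulation ratio R = 1/(1 − f) ≈ 1/0.9135 ≈ 1.0947.
Each bolus raises the concentration by D/Vd = 1479/223 ≈ 6.632 μg/mL.
Steady-state peak Cmax,ss = C₀·R ≈ 6.632 × 1.0947 ≈ 7.260 μg/mL.
Peak 7.3 μg/mL vs MTC 11 μg/mL: below toxic threshold.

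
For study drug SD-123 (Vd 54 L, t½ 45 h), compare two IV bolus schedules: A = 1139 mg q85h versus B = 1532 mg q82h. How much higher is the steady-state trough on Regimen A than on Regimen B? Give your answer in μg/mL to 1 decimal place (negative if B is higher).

Regimen A: f = (1/2)^(85/45) ≈ 0.2700; Cmin,ss = (1139/54)·f/(1−f) ≈ 7.801 μg/mL.
Regimen B: f = (1/2)^(82/45) ≈ 0.2828; Cmin,ss = (1532/54)·f/(1−f) ≈ 11.187 μg/mL.
Difference ≈ 7.801 − 11.187 ≈ -3.386 μg/mL.

-3.4 μg/mL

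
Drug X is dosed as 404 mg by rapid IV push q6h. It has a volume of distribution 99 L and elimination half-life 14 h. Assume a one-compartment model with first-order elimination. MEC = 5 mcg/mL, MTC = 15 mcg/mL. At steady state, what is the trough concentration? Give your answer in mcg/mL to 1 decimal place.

11.8 mcg/mL

Over one 6-h interval, 6/14 ≈ 0.42857 half-lives elapse, leaving f ≈ 0.7430 of each dose.
At steady state, accumulation factor R = 1/(1 − e^(−kτ)) ≈ 3.8911.
Single-dose peak C₀ = D/Vd = 404/99 ≈ 4.081 mcg/mL.
Cmax,ss = C₀/(1 − f) ≈ 4.081/0.2570 ≈ 15.879 mcg/mL.
One interval later, Cmin,ss = Cmax,ss·e^(−kτ) ≈ 15.879 × 0.7430 ≈ 11.798 mcg/mL.
Trough 11.8 mcg/mL vs MEC 5 mcg/mL: adequate.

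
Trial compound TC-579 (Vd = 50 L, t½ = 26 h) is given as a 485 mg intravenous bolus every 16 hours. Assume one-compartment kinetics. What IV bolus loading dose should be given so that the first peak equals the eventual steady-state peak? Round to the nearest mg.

f = (1/2)^(16/26) ≈ 0.652756; accumulation ratio R = 1/(1−f) ≈ 2.87982.
Loading dose to hit Cmax,ss on first dose: D_load = D_maint·R ≈ 485 × 2.87982 ≈ 1396.71 mg.

1397 mg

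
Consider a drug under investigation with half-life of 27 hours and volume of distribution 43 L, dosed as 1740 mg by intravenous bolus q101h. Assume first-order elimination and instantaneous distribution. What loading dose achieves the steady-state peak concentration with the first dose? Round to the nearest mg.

1881 mg

f = (1/2)^(101/27) ≈ 0.074804; accumulation ratio R = 1/(1−f) ≈ 1.08085.
Loading dose to hit Cmax,ss on first dose: D_load = D_maint·R ≈ 1740 × 1.08085 ≈ 1880.68 mg.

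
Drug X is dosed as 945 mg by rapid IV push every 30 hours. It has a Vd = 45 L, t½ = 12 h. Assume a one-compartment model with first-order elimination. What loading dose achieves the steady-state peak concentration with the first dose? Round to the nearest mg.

1148 mg

f = (1/2)^(30/12) ≈ 0.176777; accumulation ratio R = 1/(1−f) ≈ 1.21474.
Loading dose to hit Cmax,ss on first dose: D_load = D_maint·R ≈ 945 × 1.21474 ≈ 1147.93 mg.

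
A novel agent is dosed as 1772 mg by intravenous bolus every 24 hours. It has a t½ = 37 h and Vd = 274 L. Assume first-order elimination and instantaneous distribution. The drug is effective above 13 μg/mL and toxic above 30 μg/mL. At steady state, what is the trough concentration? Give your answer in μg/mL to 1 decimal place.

Over one 24-h interval, 24/37 ≈ 0.64865 half-lives elapse, leaving f ≈ 0.6379 of each dose.
At steady state, accumulation factor R = 1/(1 − e^(−kτ)) ≈ 2.7617.
Each bolus raises the concentration by D/Vd = 1772/274 ≈ 6.467 μg/mL.
Steady-state peak Cmax,ss = C₀·R ≈ 6.467 × 2.7617 ≈ 17.860 μg/mL.
One interval later, Cmin,ss = Cmax,ss·e^(−kτ) ≈ 17.860 × 0.6379 ≈ 11.393 μg/mL.
Trough 11.4 μg/mL vs MEC 13 μg/mL: subtherapeutic.

11.4 μg/mL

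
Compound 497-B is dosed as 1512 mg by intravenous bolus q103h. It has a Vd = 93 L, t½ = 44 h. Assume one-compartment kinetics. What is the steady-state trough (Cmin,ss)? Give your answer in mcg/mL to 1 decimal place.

4.0 mcg/mL

τ/t½ = 103/44 ≈ 2.3409, so fraction remaining f = (1/2)^(103/44) ≈ 0.1974.
Each bolus raises the concentration by D/Vd = 1512/93 ≈ 16.258 mcg/mL.
Steady-state trough Cmin,ss = C₀·f/(1−f) ≈ 16.258 × 0.1974/0.8026 ≈ 3.999 mcg/mL.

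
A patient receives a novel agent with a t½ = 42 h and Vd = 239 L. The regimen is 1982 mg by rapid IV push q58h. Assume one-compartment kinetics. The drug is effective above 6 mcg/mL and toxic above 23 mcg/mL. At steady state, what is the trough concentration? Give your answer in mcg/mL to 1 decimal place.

5.2 mcg/mL

k = ln2/t½ = ln2/42 ≈ 0.016504 h⁻¹; fraction remaining f = e^(−kτ) = e^(−0.016504×58) ≈ 0.3840.
Single-dose peak C₀ = D/Vd = 1982/239 ≈ 8.293 mcg/mL.
Steady-state trough Cmin,ss = C₀·f/(1−f) ≈ 8.293 × 0.3840/0.6160 ≈ 5.170 mcg/mL.
Trough 5.2 mcg/mL vs MEC 6 mcg/mL: subtherapeutic.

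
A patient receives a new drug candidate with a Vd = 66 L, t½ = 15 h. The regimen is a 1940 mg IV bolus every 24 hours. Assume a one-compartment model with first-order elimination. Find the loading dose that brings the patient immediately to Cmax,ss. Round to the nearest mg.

2895 mg

f = (1/2)^(24/15) ≈ 0.329877; accumulation ratio R = 1/(1−f) ≈ 1.49226.
Loading dose to hit Cmax,ss on first dose: D_load = D_maint·R ≈ 1940 × 1.49226 ≈ 2894.98 mg.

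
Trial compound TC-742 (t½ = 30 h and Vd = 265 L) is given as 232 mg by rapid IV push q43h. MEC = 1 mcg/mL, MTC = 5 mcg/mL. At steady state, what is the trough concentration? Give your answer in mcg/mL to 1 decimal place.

0.5 mcg/mL

Over one 43-h interval, 43/30 ≈ 1.4333 half-lives elapse, leaving f ≈ 0.3703 of each dose.
Each bolus raises the concentration by D/Vd = 232/265 ≈ 0.875 mcg/mL.
Steady-state trough Cmin,ss = C₀·f/(1−f) ≈ 0.875 × 0.3703/0.6297 ≈ 0.515 mcg/mL.
Trough 0.5 mcg/mL vs MEC 1 mcg/mL: subtherapeutic.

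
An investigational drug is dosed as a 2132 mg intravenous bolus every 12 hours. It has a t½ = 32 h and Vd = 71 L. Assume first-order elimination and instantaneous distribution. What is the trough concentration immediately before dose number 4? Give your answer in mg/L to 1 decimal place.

f = (1/2)^(τ/t½) = (1/2)^(12/32) ≈ 0.7711.
C₀ = D/Vd = 2132/71 ≈ 30.028 mg/L.
Before the 4th dose, 3 doses have been given. Superposition: Cmin = C₀·(f + f² + … + f^3).
≈ 30.028 × (0.7711 + 0.5946 + 0.4585) ≈ 30.028 × 1.8242 ≈ 54.777 mg/L.

54.8 mg/L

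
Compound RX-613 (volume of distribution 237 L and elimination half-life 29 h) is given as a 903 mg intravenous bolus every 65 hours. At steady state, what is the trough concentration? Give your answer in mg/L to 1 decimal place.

Over one 65-h interval, 65/29 ≈ 2.2414 half-lives elapse, leaving f ≈ 0.2115 of each dose.
Each bolus raises the concentration by D/Vd = 903/237 ≈ 3.810 mg/L.
Steady-state trough Cmin,ss = C₀·f/(1−f) ≈ 3.810 × 0.2115/0.7885 ≈ 1.022 mg/L.

1.0 mg/L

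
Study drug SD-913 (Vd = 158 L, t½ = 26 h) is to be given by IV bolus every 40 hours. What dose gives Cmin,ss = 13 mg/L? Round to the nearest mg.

3913 mg

τ/t½ = 40/26 ≈ 1.5385, so f = (1/2)^(40/26) ≈ 0.344252.
Cmin,ss = (D/Vd)·f/(1−f), so D = Cmin,ss·Vd·(1−f)/f.
D = 13 × 158 × (1−f)/f ≈ 13 × 158 × 1.90485 ≈ 3912.56 mg.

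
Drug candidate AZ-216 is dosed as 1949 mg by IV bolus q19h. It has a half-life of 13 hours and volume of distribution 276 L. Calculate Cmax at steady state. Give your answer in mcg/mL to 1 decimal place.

11.1 mcg/mL

Over one 19-h interval, 19/13 ≈ 1.4615 half-lives elapse, leaving f ≈ 0.3631 of each dose.
Accumulation ratio R = 1/(1 − f) ≈ 1/0.6369 ≈ 1.5701.
Single-dose peak C₀ = D/Vd = 1949/276 ≈ 7.062 mcg/mL.
Steady-state peak Cmax,ss = C₀·R ≈ 7.062 × 1.5701 ≈ 11.088 mcg/mL.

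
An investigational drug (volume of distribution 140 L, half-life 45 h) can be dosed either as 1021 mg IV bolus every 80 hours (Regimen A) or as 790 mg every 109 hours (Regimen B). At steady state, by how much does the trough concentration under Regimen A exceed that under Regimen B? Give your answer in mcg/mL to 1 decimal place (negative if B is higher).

1.7 mcg/mL

Regimen A: f = (1/2)^(80/45) ≈ 0.2916; Cmin,ss = (1021/140)·f/(1−f) ≈ 3.002 mcg/mL.
Regimen B: f = (1/2)^(109/45) ≈ 0.1866; Cmin,ss = (790/140)·f/(1−f) ≈ 1.295 mcg/mL.
Difference ≈ 3.002 − 1.295 ≈ 1.707 mcg/mL.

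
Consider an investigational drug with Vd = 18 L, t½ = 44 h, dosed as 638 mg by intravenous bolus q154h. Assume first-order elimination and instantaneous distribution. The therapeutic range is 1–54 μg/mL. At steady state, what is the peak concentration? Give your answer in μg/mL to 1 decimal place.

τ/t½ = 154/44 ≈ 3.5, so fraction remaining f = (1/2)^(154/44) ≈ 0.0884.
At steady state, accumulation factor R = 1/(1 − e^(−kτ)) ≈ 1.0970.
Each bolus raises the concentration by D/Vd = 638/18 ≈ 35.444 μg/mL.
Cmax,ss = C₀/(1 − f) ≈ 35.444/0.9116 ≈ 38.881 μg/mL.
Peak 38.9 μg/mL vs MTC 54 μg/mL: below toxic threshold.

38.9 μg/mL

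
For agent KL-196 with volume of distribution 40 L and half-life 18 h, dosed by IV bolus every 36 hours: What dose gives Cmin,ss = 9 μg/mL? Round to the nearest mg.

τ/t½ = 36/18 ≈ 2, so f = (1/2)^(36/18) ≈ 0.250000.
Cmin,ss = (D/Vd)·f/(1−f), so D = Cmin,ss·Vd·(1−f)/f.
D = 9 × 40 × (1−f)/f ≈ 9 × 40 × 3.00000 ≈ 1080.00 mg.

1080 mg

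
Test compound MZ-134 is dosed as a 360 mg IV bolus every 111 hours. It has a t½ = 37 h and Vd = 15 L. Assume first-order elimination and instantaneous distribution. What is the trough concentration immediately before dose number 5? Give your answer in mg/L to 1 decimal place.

f = (1/2)^(τ/t½) = (1/2)^(111/37) ≈ 0.1250.
C₀ = D/Vd = 360/15 ≈ 24.000 mg/L.
Before the 5th dose, 4 doses have been given. Superposition: Cmin = C₀·(f + f² + … + f^4).
≈ 24.000 × (0.1250 + 0.0156 + 0.0020 + 0.0002) ≈ 24.000 × 0.1428 ≈ 3.427 mg/L.

3.4 mg/L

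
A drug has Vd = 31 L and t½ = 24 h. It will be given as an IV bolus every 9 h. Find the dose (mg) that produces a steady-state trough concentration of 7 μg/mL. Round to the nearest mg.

τ/t½ = 9/24 ≈ 0.375, so f = (1/2)^(9/24) ≈ 0.771105.
Cmin,ss = (D/Vd)·f/(1−f), so D = Cmin,ss·Vd·(1−f)/f.
D = 7 × 31 × (1−f)/f ≈ 7 × 31 × 0.29684 ≈ 64.41 mg.

64 mg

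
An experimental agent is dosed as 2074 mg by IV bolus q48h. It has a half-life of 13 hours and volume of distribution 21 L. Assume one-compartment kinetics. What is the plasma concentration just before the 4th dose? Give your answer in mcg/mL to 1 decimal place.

8.3 mcg/mL

f = (1/2)^(τ/t½) = (1/2)^(48/13) ≈ 0.0774.
C₀ = D/Vd = 2074/21 ≈ 98.762 mcg/mL.
Before the 4th dose, 3 doses have been given. Superposition: Cmin = C₀·(f + f² + … + f^3).
≈ 98.762 × (0.0774 + 0.0060 + 0.0005) ≈ 98.762 × 0.0839 ≈ 8.286 mcg/mL.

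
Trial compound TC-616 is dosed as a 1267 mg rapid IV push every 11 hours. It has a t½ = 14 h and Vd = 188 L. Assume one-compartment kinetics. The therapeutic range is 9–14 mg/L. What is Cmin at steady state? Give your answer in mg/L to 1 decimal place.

k = ln2/t½ = ln2/14 ≈ 0.049511 h⁻¹; fraction remaining f = e^(−kτ) = e^(−0.049511×11) ≈ 0.5801.
Single-dose peak C₀ = D/Vd = 1267/188 ≈ 6.739 mg/L.
Steady-state trough Cmin,ss = C₀·f/(1−f) ≈ 6.739 × 0.5801/0.4199 ≈ 9.310 mg/L.
Trough 9.3 mg/L vs MEC 9 mg/L: adequate.

9.3 mg/L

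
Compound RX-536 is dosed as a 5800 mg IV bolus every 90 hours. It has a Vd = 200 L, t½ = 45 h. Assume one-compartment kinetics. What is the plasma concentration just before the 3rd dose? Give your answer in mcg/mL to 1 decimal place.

9.1 mcg/mL

f = (1/2)^(τ/t½) = (1/2)^(90/45) ≈ 0.2500.
C₀ = D/Vd = 5800/200 ≈ 29.000 mcg/mL.
Before the 3rd dose, 2 doses have been given. Superposition: Cmin = C₀·(f + f²).
≈ 29.000 × (0.2500 + 0.0625) ≈ 29.000 × 0.3125 ≈ 9.062 mcg/mL.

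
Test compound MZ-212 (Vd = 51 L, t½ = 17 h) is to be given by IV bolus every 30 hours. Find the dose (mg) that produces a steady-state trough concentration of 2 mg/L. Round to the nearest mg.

245 mg

τ/t½ = 30/17 ≈ 1.7647, so f = (1/2)^(30/17) ≈ 0.294287.
Cmin,ss = (D/Vd)·f/(1−f), so D = Cmin,ss·Vd·(1−f)/f.
D = 2 × 51 × (1−f)/f ≈ 2 × 51 × 2.39804 ≈ 244.60 mg.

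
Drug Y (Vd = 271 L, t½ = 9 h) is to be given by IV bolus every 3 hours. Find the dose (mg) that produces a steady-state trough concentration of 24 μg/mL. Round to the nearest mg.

1691 mg

τ/t½ = 3/9 ≈ 0.33333, so f = (1/2)^(3/9) ≈ 0.793701.
Cmin,ss = (D/Vd)·f/(1−f), so D = Cmin,ss·Vd·(1−f)/f.
D = 24 × 271 × (1−f)/f ≈ 24 × 271 × 0.25992 ≈ 1690.52 mg.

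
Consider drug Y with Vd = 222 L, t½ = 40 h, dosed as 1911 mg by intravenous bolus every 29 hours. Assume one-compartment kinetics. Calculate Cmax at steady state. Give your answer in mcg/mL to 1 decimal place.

k = ln2/t½ = ln2/40 ≈ 0.017329 h⁻¹; fraction remaining f = e^(−kτ) = e^(−0.017329×29) ≈ 0.6050.
Accumulation ratio R = 1/(1 − f) ≈ 1/0.3950 ≈ 2.5316.
Single-dose peak C₀ = D/Vd = 1911/222 ≈ 8.608 mcg/mL.
Steady-state peak Cmax,ss = C₀·R ≈ 8.608 × 2.5316 ≈ 21.792 mcg/mL.

21.8 mcg/mL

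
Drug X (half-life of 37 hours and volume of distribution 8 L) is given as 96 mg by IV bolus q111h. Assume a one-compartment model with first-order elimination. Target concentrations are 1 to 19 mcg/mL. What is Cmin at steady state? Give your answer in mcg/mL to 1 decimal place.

1.7 mcg/mL

The dosing interval is 3 half-lives, so f = 2^(−3) = 0.125.
Accumulation ratio R = 1/(1 − f) = 1/0.875 = 8/7.
Single-dose peak C₀ = D/Vd = 96/8 = 12 mcg/mL.
Steady-state peak Cmax,ss = C₀·R = 12 × 8/7 ≈ 13.714 mcg/mL.
Steady-state trough Cmin,ss = Cmax,ss·f ≈ 13.714 × 0.125 ≈ 1.714 mcg/mL.
Trough 1.7 mcg/mL vs MEC 1 mcg/mL: adequate.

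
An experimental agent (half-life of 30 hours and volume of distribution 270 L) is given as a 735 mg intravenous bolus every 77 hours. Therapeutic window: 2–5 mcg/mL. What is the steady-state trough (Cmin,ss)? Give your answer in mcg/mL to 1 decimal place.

Over one 77-h interval, 77/30 ≈ 2.5667 half-lives elapse, leaving f ≈ 0.1688 of each dose.
Accumulation ratio R = 1/(1 − f) ≈ 1/0.8312 ≈ 1.2031.
Single-dose peak C₀ = D/Vd = 735/270 ≈ 2.722 mcg/mL.
Cmax,ss = C₀/(1 − f) ≈ 2.722/0.8312 ≈ 3.275 mcg/mL.
One interval later, Cmin,ss = Cmax,ss·e^(−kτ) ≈ 3.275 × 0.1688 ≈ 0.553 mcg/mL.
Trough 0.6 mcg/mL vs MEC 2 mcg/mL: subtherapeutic.

0.6 mcg/mL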